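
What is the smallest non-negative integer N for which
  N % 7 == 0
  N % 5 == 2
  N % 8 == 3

The moduli are pairwise coprime; M = 7·5·8 = 280.
M/7 = 40; 40 ≡ 5 (mod 7); 5·3 ≡ 1, so inverse 3.
M/5 = 56; 56 ≡ 1 (mod 5), inverse 1.
M/8 = 35; 35 ≡ 3 (mod 8); 3·3 ≡ 1, so inverse 3.
N ≡ 0·40·3 + 2·56·1 + 3·35·3 = 427.
427 mod 280 = 147.

147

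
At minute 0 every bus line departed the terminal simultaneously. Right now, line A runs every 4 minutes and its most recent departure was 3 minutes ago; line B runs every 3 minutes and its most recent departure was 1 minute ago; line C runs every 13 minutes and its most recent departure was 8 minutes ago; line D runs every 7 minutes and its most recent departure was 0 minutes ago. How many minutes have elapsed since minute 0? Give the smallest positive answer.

931

Combine the congruences pairwise.
From t ≡ 3 (mod 4) write t = 3 + 4s. Substituting into t ≡ 1 (mod 3) gives 4s ≡ 1 (mod 3), and since 1⁻¹ ≡ 1 (mod 3), s ≡ 1. Hence t ≡ 3 + 4·1 = 7 (mod 12).
From t ≡ 7 (mod 12) write t = 7 + 12s. Substituting into t ≡ 8 (mod 13) gives 12s ≡ 1 (mod 13), and since 12⁻¹ ≡ 12 (mod 13), s ≡ 12. Hence t ≡ 7 + 12·12 = 151 (mod 156).
From t ≡ 151 (mod 156) write t = 151 + 156s. Substituting into t ≡ 0 (mod 7) gives 156s ≡ 3 (mod 7), and since 2⁻¹ ≡ 4 (mod 7), s ≡ 5. Hence t ≡ 151 + 156·5 = 931 (mod 1092).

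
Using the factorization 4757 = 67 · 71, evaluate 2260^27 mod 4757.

4504

Mod 67: 2260 ≡ 49; 49^27 ≡ 15 (mod 67).
Mod 71: 2260 ≡ 59; 59^27 ≡ 31 (mod 71).
Combine by CRT: x ≡ 15 (mod 67), x ≡ 31 (mod 71) ⇒ x ≡ 4504 (mod 4757).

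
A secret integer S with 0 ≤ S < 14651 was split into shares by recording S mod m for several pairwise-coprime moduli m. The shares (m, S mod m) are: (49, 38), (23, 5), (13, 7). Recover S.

2880

From S ≡ 38 (mod 49) write S = 38 + 49t. Substituting into S ≡ 5 (mod 23) gives 49t ≡ 13 (mod 23), and since 3⁻¹ ≡ 8 (mod 23), t ≡ 12. Hence S ≡ 38 + 49·12 = 626 (mod 1127).
From S ≡ 626 (mod 1127) write S = 626 + 1127t. Substituting into S ≡ 7 (mod 13) gives 1127t ≡ 5 (mod 13), and since 9⁻¹ ≡ 3 (mod 13), t ≡ 2. Hence S ≡ 626 + 1127·2 = 2880 (mod 14651).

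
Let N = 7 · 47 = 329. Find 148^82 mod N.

260

Mod 7: 148 ≡ 1; by Fermat, exponent reduces to 82 mod 6 = 4; 1^4 ≡ 1 (mod 7).
Mod 47: 148 ≡ 7; by Fermat, exponent reduces to 82 mod 46 = 36; 7^36 ≡ 25 (mod 47).
Combine by CRT: x ≡ 1 (mod 7), x ≡ 25 (mod 47) ⇒ x ≡ 260 (mod 329).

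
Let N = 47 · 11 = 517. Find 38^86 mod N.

192

Mod 47: 38 ≡ 38; by Fermat, exponent reduces to 86 mod 46 = 40; 38^40 ≡ 4 (mod 47).
Mod 11: 38 ≡ 5; by Fermat, exponent reduces to 86 mod 10 = 6; 5^6 ≡ 5 (mod 11).
Combine by CRT: x ≡ 4 (mod 47), x ≡ 5 (mod 11) ⇒ x ≡ 192 (mod 517).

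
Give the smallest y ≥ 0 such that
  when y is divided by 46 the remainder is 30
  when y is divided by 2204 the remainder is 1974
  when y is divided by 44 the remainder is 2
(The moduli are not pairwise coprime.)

515506

gcd(46, 2204) = 2 and 2 | (1974 − 30), so the pair is consistent; merging gives y ≡ 8586 (mod 50692), where 50692 = lcm(46, 2204).
gcd(50692, 44) = 4 and 4 | (2 − 8586), so the pair is consistent; merging gives y ≡ 515506 (mod 557612), where 557612 = lcm(50692, 44).
The solution is unique modulo lcm(46, 2204, 44) = 557612.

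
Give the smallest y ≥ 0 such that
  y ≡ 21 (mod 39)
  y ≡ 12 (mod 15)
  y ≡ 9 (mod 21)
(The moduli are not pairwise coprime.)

gcd(39, 15) = 3 and 3 | (12 − 21), so the pair is consistent; merging gives y ≡ 177 (mod 195), where 195 = lcm(39, 15).
gcd(195, 21) = 3 and 3 | (9 − 177), so the pair is consistent; merging gives y ≡ 177 (mod 1365), where 1365 = lcm(195, 21).
The solution is unique modulo lcm(39, 15, 21) = 1365.

177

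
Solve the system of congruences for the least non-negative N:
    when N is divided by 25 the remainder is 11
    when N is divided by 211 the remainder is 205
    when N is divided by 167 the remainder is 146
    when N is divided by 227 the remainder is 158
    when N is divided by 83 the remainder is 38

The moduli are pairwise coprime; M = 25·211·167·227·83 = 16597507925.
M/25 = 663900317; 663900317 ≡ 17 (mod 25); 17·3 ≡ 1, so inverse 3.
M/211 = 78661175; 78661175 ≡ 164 (mod 211); 164·202 ≡ 1, so inverse 202.
M/167 = 99386275; 99386275 ≡ 66 (mod 167); 66·124 ≡ 1, so inverse 124.
M/227 = 73116775; 73116775 ≡ 75 (mod 227); 75·112 ≡ 1, so inverse 112.
M/83 = 199969975; 199969975 ≡ 67 (mod 83); 67·57 ≡ 1, so inverse 57.
N ≡ 11·663900317·3 + 205·78661175·202 + 146·99386275·124 + 158·73116775·112 + 38·199969975·57 = 6805566506061.
6805566506061 mod 16597507925 = 588256811.

588256811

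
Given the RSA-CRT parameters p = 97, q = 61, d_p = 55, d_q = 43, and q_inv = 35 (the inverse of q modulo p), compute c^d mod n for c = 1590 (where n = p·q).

5570

m₁ = c^(d_p) mod p: c ≡ 38 (mod 97), and 38^55 mod 97 = 41.
m₂ = c^(d_q) mod q: c ≡ 4 (mod 61), and 4^43 mod 61 = 19.
h = q_inv·(m₁ − m₂) mod p = 35·(41 − 19) mod 97 = 91.
m = m₂ + h·q = 19 + 91·61 = 5570.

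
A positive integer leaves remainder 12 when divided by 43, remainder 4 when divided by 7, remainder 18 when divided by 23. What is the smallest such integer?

From N ≡ 12 (mod 43) write N = 12 + 43t. Substituting into N ≡ 4 (mod 7) gives 43t ≡ 6 (mod 7), and since 1⁻¹ ≡ 1 (mod 7), t ≡ 6. Hence N ≡ 12 + 43·6 = 270 (mod 301).
From N ≡ 270 (mod 301) write N = 270 + 301t. Substituting into N ≡ 18 (mod 23) gives 301t ≡ 1 (mod 23), and since 2⁻¹ ≡ 12 (mod 23), t ≡ 12. Hence N ≡ 270 + 301·12 = 3882 (mod 6923).

3882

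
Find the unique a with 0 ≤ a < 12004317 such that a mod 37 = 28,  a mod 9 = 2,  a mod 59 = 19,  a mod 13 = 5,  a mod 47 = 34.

The moduli are pairwise coprime; N = 37·9·59·13·47 = 12004317.
N/37 = 324441; 324441 ≡ 25 (mod 37); 25·3 ≡ 1, so inverse 3.
N/9 = 1333813; 1333813 ≡ 4 (mod 9); 4·7 ≡ 1, so inverse 7.
N/59 = 203463; 203463 ≡ 31 (mod 59); 31·40 ≡ 1, so inverse 40.
N/13 = 923409; 923409 ≡ 6 (mod 13); 6·11 ≡ 1, so inverse 11.
N/47 = 255411; 255411 ≡ 13 (mod 47); 13·29 ≡ 1, so inverse 29.
a ≡ 28·324441·3 + 2·1333813·7 + 19·203463·40 + 5·923409·11 + 34·255411·29 = 503181047.
503181047 mod 12004317 = 11004050.

11004050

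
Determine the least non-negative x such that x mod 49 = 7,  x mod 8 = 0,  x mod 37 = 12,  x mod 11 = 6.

From x ≡ 7 (mod 49) write x = 7 + 49t. Substituting into x ≡ 0 (mod 8) gives 49t ≡ 1 (mod 8), and since 1⁻¹ ≡ 1 (mod 8), t ≡ 1. Hence x ≡ 7 + 49·1 = 56 (mod 392).
From x ≡ 56 (mod 392) write x = 56 + 392t. Substituting into x ≡ 12 (mod 37) gives 392t ≡ 30 (mod 37), and since 22⁻¹ ≡ 32 (mod 37), t ≡ 35. Hence x ≡ 56 + 392·35 = 13776 (mod 14504).
From x ≡ 13776 (mod 14504) write x = 13776 + 14504t. Substituting into x ≡ 6 (mod 11) gives 14504t ≡ 2 (mod 11), and since 6⁻¹ ≡ 2 (mod 11), t ≡ 4. Hence x ≡ 13776 + 14504·4 = 71792 (mod 159544).

71792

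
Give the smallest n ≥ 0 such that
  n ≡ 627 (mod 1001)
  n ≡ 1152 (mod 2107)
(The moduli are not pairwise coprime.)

gcd(1001, 2107) = 7 and 7 | (1152 − 627), so the pair is consistent; merging gives n ≡ 291918 (mod 301301), where 301301 = lcm(1001, 2107).
The solution is unique modulo lcm(1001, 2107) = 301301.

291918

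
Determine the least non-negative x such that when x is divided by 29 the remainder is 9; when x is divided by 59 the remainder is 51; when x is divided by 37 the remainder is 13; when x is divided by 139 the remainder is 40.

The moduli are pairwise coprime; N = 29·59·37·139 = 8799673.
N/29 = 303437; 303437 ≡ 10 (mod 29); 10·3 ≡ 1, so inverse 3.
N/59 = 149147; 149147 ≡ 54 (mod 59); 54·47 ≡ 1, so inverse 47.
N/37 = 237829; 237829 ≡ 30 (mod 37); 30·21 ≡ 1, so inverse 21.
N/139 = 63307; 63307 ≡ 62 (mod 139); 62·74 ≡ 1, so inverse 74.
x ≡ 9·303437·3 + 51·149147·47 + 13·237829·21 + 40·63307·74 = 618014195.
618014195 mod 8799673 = 2037085.

2037085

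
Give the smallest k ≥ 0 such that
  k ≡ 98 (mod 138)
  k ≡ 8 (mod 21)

gcd(138, 21) = 3 and 3 | (8 − 98), so the pair is consistent; merging gives k ≡ 512 (mod 966), where 966 = lcm(138, 21).
The solution is unique modulo lcm(138, 21) = 966.

512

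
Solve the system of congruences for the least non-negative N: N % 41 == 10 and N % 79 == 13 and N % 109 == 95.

The moduli are pairwise coprime; M = 41·79·109 = 353051.
M/41 = 8611; 8611 ≡ 1 (mod 41), inverse 1.
M/79 = 4469; 4469 ≡ 45 (mod 79); 45·72 ≡ 1, so inverse 72.
M/109 = 3239; 3239 ≡ 78 (mod 109); 78·7 ≡ 1, so inverse 7.
N ≡ 10·8611·1 + 13·4469·72 + 95·3239·7 = 6423029.
6423029 mod 353051 = 68111.

68111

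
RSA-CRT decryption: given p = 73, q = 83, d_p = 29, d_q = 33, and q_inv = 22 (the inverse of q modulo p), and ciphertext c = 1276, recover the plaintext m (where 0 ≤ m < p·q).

m₁ = c^(d_p) mod p: c ≡ 35 (mod 73), and 35^29 mod 73 = 67.
m₂ = c^(d_q) mod q: c ≡ 31 (mod 83), and 31^33 mod 83 = 11.
h = q_inv·(m₁ − m₂) mod p = 22·(67 − 11) mod 73 = 64.
m = m₂ + h·q = 11 + 64·83 = 5323.

5323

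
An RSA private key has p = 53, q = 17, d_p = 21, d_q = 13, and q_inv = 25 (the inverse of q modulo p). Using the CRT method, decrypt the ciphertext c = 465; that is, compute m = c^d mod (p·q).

m₁ = c^(d_p) mod p: c ≡ 41 (mod 53), and 41^21 mod 53 = 35.
m₂ = c^(d_q) mod q: c ≡ 6 (mod 17), and 6^13 mod 17 = 10.
h = q_inv·(m₁ − m₂) mod p = 25·(35 − 10) mod 53 = 42.
m = m₂ + h·q = 10 + 42·17 = 724.

724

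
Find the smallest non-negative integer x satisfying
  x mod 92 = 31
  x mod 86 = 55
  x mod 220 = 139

39959

gcd(92, 86) = 2 and 2 | (55 − 31), so the pair is consistent; merging gives x ≡ 399 (mod 3956), where 3956 = lcm(92, 86).
gcd(3956, 220) = 4 and 4 | (139 − 399), so the pair is consistent; merging gives x ≡ 39959 (mod 217580), where 217580 = lcm(3956, 220).
The solution is unique modulo lcm(92, 86, 220) = 217580.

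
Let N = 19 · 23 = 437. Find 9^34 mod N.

Mod 19: 9 ≡ 9; by Fermat, exponent reduces to 34 mod 18 = 16; 9^16 ≡ 4 (mod 19).
Mod 23: 9 ≡ 9; by Fermat, exponent reduces to 34 mod 22 = 12; 9^12 ≡ 9 (mod 23).
Combine by CRT: x ≡ 4 (mod 19), x ≡ 9 (mod 23) ⇒ x ≡ 308 (mod 437).

308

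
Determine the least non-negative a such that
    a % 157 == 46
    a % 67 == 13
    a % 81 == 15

723345

Combine the congruences pairwise.
From a ≡ 46 (mod 157) write a = 46 + 157t. Substituting into a ≡ 13 (mod 67) gives 157t ≡ 34 (mod 67), and since 23⁻¹ ≡ 35 (mod 67), t ≡ 51. Hence a ≡ 46 + 157·51 = 8053 (mod 10519).
From a ≡ 8053 (mod 10519) write a = 8053 + 10519t. Substituting into a ≡ 15 (mod 81) gives 10519t ≡ 62 (mod 81), and since 70⁻¹ ≡ 22 (mod 81), t ≡ 68. Hence a ≡ 8053 + 10519·68 = 723345 (mod 852039).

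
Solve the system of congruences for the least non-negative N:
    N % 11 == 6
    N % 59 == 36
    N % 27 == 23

The moduli are pairwise coprime; M = 11·59·27 = 17523.
M/11 = 1593; 1593 ≡ 9 (mod 11); 9·5 ≡ 1, so inverse 5.
M/59 = 297; 297 ≡ 2 (mod 59); 2·30 ≡ 1, so inverse 30.
M/27 = 649; 649 ≡ 1 (mod 27), inverse 1.
N ≡ 6·1593·5 + 36·297·30 + 23·649·1 = 383477.
383477 mod 17523 = 15494.

15494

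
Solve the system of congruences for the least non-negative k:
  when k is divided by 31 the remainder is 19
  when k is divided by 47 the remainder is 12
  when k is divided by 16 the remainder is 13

From k ≡ 19 (mod 31) write k = 19 + 31t. Substituting into k ≡ 12 (mod 47) gives 31t ≡ 40 (mod 47), and since 31⁻¹ ≡ 44 (mod 47), t ≡ 21. Hence k ≡ 19 + 31·21 = 670 (mod 1457).
From k ≡ 670 (mod 1457) write k = 670 + 1457t. Substituting into k ≡ 13 (mod 16) gives 1457t ≡ 15 (mod 16), and since 1⁻¹ ≡ 1 (mod 16), t ≡ 15. Hence k ≡ 670 + 1457·15 = 22525 (mod 23312).

22525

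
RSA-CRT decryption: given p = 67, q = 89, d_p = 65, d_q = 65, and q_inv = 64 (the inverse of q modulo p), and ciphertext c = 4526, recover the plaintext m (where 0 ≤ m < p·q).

m₁ = c^(d_p) mod p: c ≡ 37 (mod 67), and 37^65 mod 67 = 29.
m₂ = c^(d_q) mod q: c ≡ 76 (mod 89), and 76^65 mod 89 = 59.
h = q_inv·(m₁ − m₂) mod p = 64·(29 − 59) mod 67 = 23.
m = m₂ + h·q = 59 + 23·89 = 2106.

2106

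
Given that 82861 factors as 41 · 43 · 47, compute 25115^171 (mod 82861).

Mod 41: 25115 ≡ 23; by Fermat, exponent reduces to 171 mod 40 = 11; 23^11 ≡ 23 (mod 41).
Mod 43: 25115 ≡ 3; by Fermat, exponent reduces to 171 mod 42 = 3; 3^3 ≡ 27 (mod 43).
Mod 47: 25115 ≡ 17; by Fermat, exponent reduces to 171 mod 46 = 33; 17^33 ≡ 28 (mod 47).
Combine by CRT: x ≡ 23 (mod 41), x ≡ 27 (mod 43), x ≡ 28 (mod 47) ⇒ x ≡ 58120 (mod 82861).

58120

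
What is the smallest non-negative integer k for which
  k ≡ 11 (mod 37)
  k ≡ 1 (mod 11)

122

From k ≡ 11 (mod 37) write k = 11 + 37t. Substituting into k ≡ 1 (mod 11) gives 37t ≡ 1 (mod 11), and since 4⁻¹ ≡ 3 (mod 11), t ≡ 3. Hence k ≡ 11 + 37·3 = 122 (mod 407).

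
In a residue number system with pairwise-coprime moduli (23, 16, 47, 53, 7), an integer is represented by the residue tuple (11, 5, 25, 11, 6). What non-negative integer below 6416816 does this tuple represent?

The moduli are pairwise coprime; N = 23·16·47·53·7 = 6416816.
N/23 = 278992; 278992 ≡ 2 (mod 23); 2·12 ≡ 1, so inverse 12.
N/16 = 401051; 401051 ≡ 11 (mod 16); 11·3 ≡ 1, so inverse 3.
N/47 = 136528; 136528 ≡ 40 (mod 47); 40·20 ≡ 1, so inverse 20.
N/53 = 121072; 121072 ≡ 20 (mod 53); 20·8 ≡ 1, so inverse 8.
N/7 = 916688; 916688 ≡ 3 (mod 7); 3·5 ≡ 1, so inverse 5.
x ≡ 11·278992·12 + 5·401051·3 + 25·136528·20 + 11·121072·8 + 6·916688·5 = 149261685.
149261685 mod 6416816 = 1674917.

1674917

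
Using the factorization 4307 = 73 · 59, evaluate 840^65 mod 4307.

Mod 73: 840 ≡ 37; 37^65 ≡ 55 (mod 73).
Mod 59: 840 ≡ 14; by Fermat, exponent reduces to 65 mod 58 = 7; 14^7 ≡ 33 (mod 59).
Combine by CRT: x ≡ 55 (mod 73), x ≡ 33 (mod 59) ⇒ x ≡ 3632 (mod 4307).

3632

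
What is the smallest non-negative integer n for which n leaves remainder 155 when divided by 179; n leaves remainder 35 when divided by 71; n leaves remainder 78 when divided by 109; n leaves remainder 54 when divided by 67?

The moduli are pairwise coprime; M = 179·71·109·67 = 92813827.
M/179 = 518513; 518513 ≡ 129 (mod 179); 129·68 ≡ 1, so inverse 68.
M/71 = 1307237; 1307237 ≡ 56 (mod 71); 56·52 ≡ 1, so inverse 52.
M/109 = 851503; 851503 ≡ 104 (mod 109); 104·87 ≡ 1, so inverse 87.
M/67 = 1385281; 1385281 ≡ 56 (mod 67); 56·6 ≡ 1, so inverse 6.
n ≡ 155·518513·68 + 35·1307237·52 + 78·851503·87 + 54·1385281·6 = 14071428762.
14071428762 mod 92813827 = 56540885.

56540885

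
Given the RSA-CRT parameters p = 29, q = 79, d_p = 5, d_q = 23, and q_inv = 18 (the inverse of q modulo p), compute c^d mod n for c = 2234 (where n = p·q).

697

m₁ = c^(d_p) mod p: c ≡ 1 (mod 29), and 1^5 mod 29 = 1.
m₂ = c^(d_q) mod q: c ≡ 22 (mod 79), and 22^23 mod 79 = 65.
h = q_inv·(m₁ − m₂) mod p = 18·(1 − 65) mod 29 = 8.
m = m₂ + h·q = 65 + 8·79 = 697.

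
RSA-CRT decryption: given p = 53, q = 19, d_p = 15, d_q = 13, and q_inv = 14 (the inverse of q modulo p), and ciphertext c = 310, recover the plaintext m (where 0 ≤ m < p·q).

m₁ = c^(d_p) mod p: c ≡ 45 (mod 53), and 45^15 mod 53 = 12.
m₂ = c^(d_q) mod q: c ≡ 6 (mod 19), and 6^13 mod 19 = 4.
h = q_inv·(m₁ − m₂) mod p = 14·(12 − 4) mod 53 = 6.
m = m₂ + h·q = 4 + 6·19 = 118.

118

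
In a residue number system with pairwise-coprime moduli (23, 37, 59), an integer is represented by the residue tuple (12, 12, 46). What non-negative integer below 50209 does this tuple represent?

49370

The moduli are pairwise coprime; N = 23·37·59 = 50209.
N/23 = 2183; 2183 ≡ 21 (mod 23); 21·11 ≡ 1, so inverse 11.
N/37 = 1357; 1357 ≡ 25 (mod 37); 25·3 ≡ 1, so inverse 3.
N/59 = 851; 851 ≡ 25 (mod 59); 25·26 ≡ 1, so inverse 26.
x ≡ 12·2183·11 + 12·1357·3 + 46·851·26 = 1354804.
1354804 mod 50209 = 49370.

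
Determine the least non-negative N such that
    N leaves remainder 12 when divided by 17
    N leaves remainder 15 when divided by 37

607

From N ≡ 12 (mod 17) write N = 12 + 17t. Substituting into N ≡ 15 (mod 37) gives 17t ≡ 3 (mod 37), and since 17⁻¹ ≡ 24 (mod 37), t ≡ 35. Hence N ≡ 12 + 17·35 = 607 (mod 629).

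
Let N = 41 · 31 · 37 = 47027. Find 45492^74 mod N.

Mod 41: 45492 ≡ 23; by Fermat, exponent reduces to 74 mod 40 = 34; 23^34 ≡ 16 (mod 41).
Mod 31: 45492 ≡ 15; by Fermat, exponent reduces to 74 mod 30 = 14; 15^14 ≡ 2 (mod 31).
Mod 37: 45492 ≡ 19; by Fermat, exponent reduces to 74 mod 36 = 2; 19^2 ≡ 28 (mod 37).
Combine by CRT: x ≡ 16 (mod 41), x ≡ 2 (mod 31), x ≡ 28 (mod 37) ⇒ x ≡ 33513 (mod 47027).

33513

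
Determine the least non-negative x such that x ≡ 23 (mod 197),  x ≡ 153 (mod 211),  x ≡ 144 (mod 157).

5372213

The moduli are pairwise coprime; N = 197·211·157 = 6526019.
N/197 = 33127; 33127 ≡ 31 (mod 197); 31·89 ≡ 1, so inverse 89.
N/211 = 30929; 30929 ≡ 123 (mod 211); 123·199 ≡ 1, so inverse 199.
N/157 = 41567; 41567 ≡ 119 (mod 157); 119·95 ≡ 1, so inverse 95.
x ≡ 23·33127·89 + 153·30929·199 + 144·41567·95 = 1578142792.
1578142792 mod 6526019 = 5372213.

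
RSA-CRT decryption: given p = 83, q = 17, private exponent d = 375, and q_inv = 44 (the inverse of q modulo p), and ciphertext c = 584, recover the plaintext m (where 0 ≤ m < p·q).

d_p = d mod (p−1) = 375 mod 82 = 47; d_q = d mod (q−1) = 7.
m₁ = c^(d_p) mod p: c ≡ 3 (mod 83), and 3^47 mod 83 = 65.
m₂ = c^(d_q) mod q: c ≡ 6 (mod 17), and 6^7 mod 17 = 14.
h = q_inv·(m₁ − m₂) mod p = 44·(65 − 14) mod 83 = 3.
m = m₂ + h·q = 14 + 3·17 = 65.

65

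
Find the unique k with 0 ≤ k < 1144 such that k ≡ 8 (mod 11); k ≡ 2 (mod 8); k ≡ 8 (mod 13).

Combine the congruences pairwise.
From k ≡ 8 (mod 11) write k = 8 + 11t. Substituting into k ≡ 2 (mod 8) gives 11t ≡ 2 (mod 8), and since 3⁻¹ ≡ 3 (mod 8), t ≡ 6. Hence k ≡ 8 + 11·6 = 74 (mod 88).
From k ≡ 74 (mod 88) write k = 74 + 88t. Substituting into k ≡ 8 (mod 13) gives 88t ≡ 12 (mod 13), and since 10⁻¹ ≡ 4 (mod 13), t ≡ 9. Hence k ≡ 74 + 88·9 = 866 (mod 1144).

866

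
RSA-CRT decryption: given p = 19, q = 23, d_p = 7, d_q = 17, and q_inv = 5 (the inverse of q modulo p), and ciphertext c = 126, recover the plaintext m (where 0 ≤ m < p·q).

221

m₁ = c^(d_p) mod p: c ≡ 12 (mod 19), and 12^7 mod 19 = 12.
m₂ = c^(d_q) mod q: c ≡ 11 (mod 23), and 11^17 mod 23 = 14.
h = q_inv·(m₁ − m₂) mod p = 5·(12 − 14) mod 19 = 9.
m = m₂ + h·q = 14 + 9·23 = 221.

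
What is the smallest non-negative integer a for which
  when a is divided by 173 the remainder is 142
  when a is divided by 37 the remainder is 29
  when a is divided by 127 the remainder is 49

165530

Combine the congruences pairwise.
From a ≡ 142 (mod 173) write a = 142 + 173t. Substituting into a ≡ 29 (mod 37) gives 173t ≡ 35 (mod 37), and since 25⁻¹ ≡ 3 (mod 37), t ≡ 31. Hence a ≡ 142 + 173·31 = 5505 (mod 6401).
From a ≡ 5505 (mod 6401) write a = 5505 + 6401t. Substituting into a ≡ 49 (mod 127) gives 6401t ≡ 5 (mod 127), and since 51⁻¹ ≡ 5 (mod 127), t ≡ 25. Hence a ≡ 5505 + 6401·25 = 165530 (mod 812927).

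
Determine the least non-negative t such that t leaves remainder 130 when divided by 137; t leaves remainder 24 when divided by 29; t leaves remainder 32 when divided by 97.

Combine the congruences pairwise.
From t ≡ 130 (mod 137) write t = 130 + 137s. Substituting into t ≡ 24 (mod 29) gives 137s ≡ 10 (mod 29), and since 21⁻¹ ≡ 18 (mod 29), s ≡ 6. Hence t ≡ 130 + 137·6 = 952 (mod 3973).
From t ≡ 952 (mod 3973) write t = 952 + 3973s. Substituting into t ≡ 32 (mod 97) gives 3973s ≡ 50 (mod 97), and since 93⁻¹ ≡ 24 (mod 97), s ≡ 36. Hence t ≡ 952 + 3973·36 = 143980 (mod 385381).

143980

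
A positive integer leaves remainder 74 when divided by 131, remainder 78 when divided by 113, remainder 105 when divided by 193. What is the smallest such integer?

37933

The moduli are pairwise coprime; N = 131·113·193 = 2856979.
N/131 = 21809; 21809 ≡ 63 (mod 131); 63·52 ≡ 1, so inverse 52.
N/113 = 25283; 25283 ≡ 84 (mod 113); 84·74 ≡ 1, so inverse 74.
N/193 = 14803; 14803 ≡ 135 (mod 193); 135·183 ≡ 1, so inverse 183.
x ≡ 74·21809·52 + 78·25283·74 + 105·14803·183 = 514294153.
514294153 mod 2856979 = 37933.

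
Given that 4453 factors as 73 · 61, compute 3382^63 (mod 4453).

Mod 73: 3382 ≡ 24; 24^63 ≡ 27 (mod 73).
Mod 61: 3382 ≡ 27; by Fermat, exponent reduces to 63 mod 60 = 3; 27^3 ≡ 41 (mod 61).
Combine by CRT: x ≡ 27 (mod 73), x ≡ 41 (mod 61) ⇒ x ≡ 3823 (mod 4453).

3823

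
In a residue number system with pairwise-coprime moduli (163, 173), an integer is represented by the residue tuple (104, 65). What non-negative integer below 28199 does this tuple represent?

From x ≡ 104 (mod 163) write x = 104 + 163t. Substituting into x ≡ 65 (mod 173) gives 163t ≡ 134 (mod 173), and since 163⁻¹ ≡ 121 (mod 173), t ≡ 125. Hence x ≡ 104 + 163·125 = 20479 (mod 28199).

20479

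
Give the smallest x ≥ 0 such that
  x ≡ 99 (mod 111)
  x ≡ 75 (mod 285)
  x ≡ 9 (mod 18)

gcd(111, 285) = 3 and 3 | (75 − 99), so the pair is consistent; merging gives x ≡ 5205 (mod 10545), where 10545 = lcm(111, 285).
gcd(10545, 18) = 3 and 3 | (9 − 5205), so the pair is consistent; merging gives x ≡ 47385 (mod 63270), where 63270 = lcm(10545, 18).
The solution is unique modulo lcm(111, 285, 18) = 63270.

47385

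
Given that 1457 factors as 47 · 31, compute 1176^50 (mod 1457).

1

Mod 47: 1176 ≡ 1; by Fermat, exponent reduces to 50 mod 46 = 4; 1^4 ≡ 1 (mod 47).
Mod 31: 1176 ≡ 29; by Fermat, exponent reduces to 50 mod 30 = 20; 29^20 ≡ 1 (mod 31).
Combine by CRT: x ≡ 1 (mod 47), x ≡ 1 (mod 31) ⇒ x ≡ 1 (mod 1457).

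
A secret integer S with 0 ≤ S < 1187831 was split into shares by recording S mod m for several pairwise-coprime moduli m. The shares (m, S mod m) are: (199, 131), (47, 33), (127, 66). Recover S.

The moduli are pairwise coprime; N = 199·47·127 = 1187831.
N/199 = 5969; 5969 ≡ 198 (mod 199); 198·198 ≡ 1, so inverse 198.
N/47 = 25273; 25273 ≡ 34 (mod 47); 34·18 ≡ 1, so inverse 18.
N/127 = 9353; 9353 ≡ 82 (mod 127); 82·79 ≡ 1, so inverse 79.
S ≡ 131·5969·198 + 33·25273·18 + 66·9353·79 = 218602626.
218602626 mod 1187831 = 41722.

41722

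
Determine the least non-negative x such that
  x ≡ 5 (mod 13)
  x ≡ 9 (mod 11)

From x ≡ 5 (mod 13) write x = 5 + 13t. Substituting into x ≡ 9 (mod 11) gives 13t ≡ 4 (mod 11), and since 2⁻¹ ≡ 6 (mod 11), t ≡ 2. Hence x ≡ 5 + 13·2 = 31 (mod 143).

31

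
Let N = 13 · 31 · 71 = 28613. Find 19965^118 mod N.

1303

Mod 13: 19965 ≡ 10; by Fermat, exponent reduces to 118 mod 12 = 10; 10^10 ≡ 3 (mod 13).
Mod 31: 19965 ≡ 1; by Fermat, exponent reduces to 118 mod 30 = 28; 1^28 ≡ 1 (mod 31).
Mod 71: 19965 ≡ 14; by Fermat, exponent reduces to 118 mod 70 = 48; 14^48 ≡ 25 (mod 71).
Combine by CRT: x ≡ 3 (mod 13), x ≡ 1 (mod 31), x ≡ 25 (mod 71) ⇒ x ≡ 1303 (mod 28613).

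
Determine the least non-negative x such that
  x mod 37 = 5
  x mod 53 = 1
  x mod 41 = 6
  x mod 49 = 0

3815630

The moduli are pairwise coprime; N = 37·53·41·49 = 3939649.
N/37 = 106477; 106477 ≡ 28 (mod 37); 28·4 ≡ 1, so inverse 4.
N/53 = 74333; 74333 ≡ 27 (mod 53); 27·2 ≡ 1, so inverse 2.
N/41 = 96089; 96089 ≡ 26 (mod 41); 26·30 ≡ 1, so inverse 30.
N/49 = 80401; 80401 ≡ 41 (mod 49); 41·6 ≡ 1, so inverse 6.
x ≡ 5·106477·4 + 1·74333·2 + 6·96089·30 + 0·80401·6 = 19574226.
19574226 mod 3939649 = 3815630.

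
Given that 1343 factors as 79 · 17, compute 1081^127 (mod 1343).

Mod 79: 1081 ≡ 54; by Fermat, exponent reduces to 127 mod 78 = 49; 54^49 ≡ 59 (mod 79).
Mod 17: 1081 ≡ 10; by Fermat, exponent reduces to 127 mod 16 = 15; 10^15 ≡ 12 (mod 17).
Combine by CRT: x ≡ 59 (mod 79), x ≡ 12 (mod 17) ⇒ x ≡ 454 (mod 1343).

454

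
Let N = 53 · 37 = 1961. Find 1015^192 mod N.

1765

Mod 53: 1015 ≡ 8; by Fermat, exponent reduces to 192 mod 52 = 36; 8^36 ≡ 16 (mod 53).
Mod 37: 1015 ≡ 16; by Fermat, exponent reduces to 192 mod 36 = 12; 16^12 ≡ 26 (mod 37).
Combine by CRT: x ≡ 16 (mod 53), x ≡ 26 (mod 37) ⇒ x ≡ 1765 (mod 1961).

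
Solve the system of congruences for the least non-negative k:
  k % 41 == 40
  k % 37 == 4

From k ≡ 40 (mod 41) write k = 40 + 41t. Substituting into k ≡ 4 (mod 37) gives 41t ≡ 1 (mod 37), and since 4⁻¹ ≡ 28 (mod 37), t ≡ 28. Hence k ≡ 40 + 41·28 = 1188 (mod 1517).

1188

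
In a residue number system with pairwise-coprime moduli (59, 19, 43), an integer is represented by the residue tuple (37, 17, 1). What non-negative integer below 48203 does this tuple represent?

29714

From x ≡ 37 (mod 59) write x = 37 + 59t. Substituting into x ≡ 17 (mod 19) gives 59t ≡ 18 (mod 19), and since 2⁻¹ ≡ 10 (mod 19), t ≡ 9. Hence x ≡ 37 + 59·9 = 568 (mod 1121).
From x ≡ 568 (mod 1121) write x = 568 + 1121t. Substituting into x ≡ 1 (mod 43) gives 1121t ≡ 35 (mod 43), and since 3⁻¹ ≡ 29 (mod 43), t ≡ 26. Hence x ≡ 568 + 1121·26 = 29714 (mod 48203).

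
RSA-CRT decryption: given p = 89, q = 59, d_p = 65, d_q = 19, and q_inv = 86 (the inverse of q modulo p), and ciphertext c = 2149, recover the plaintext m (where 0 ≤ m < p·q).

m₁ = c^(d_p) mod p: c ≡ 13 (mod 89), and 13^65 mod 89 = 30.
m₂ = c^(d_q) mod q: c ≡ 25 (mod 59), and 25^19 mod 59 = 48.
h = q_inv·(m₁ − m₂) mod p = 86·(30 − 48) mod 89 = 54.
m = m₂ + h·q = 48 + 54·59 = 3234.

3234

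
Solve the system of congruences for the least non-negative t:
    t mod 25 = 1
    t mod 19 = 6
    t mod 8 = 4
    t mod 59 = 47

Combine the congruences pairwise.
From t ≡ 1 (mod 25) write t = 1 + 25s. Substituting into t ≡ 6 (mod 19) gives 25s ≡ 5 (mod 19), and since 6⁻¹ ≡ 16 (mod 19), s ≡ 4. Hence t ≡ 1 + 25·4 = 101 (mod 475).
From t ≡ 101 (mod 475) write t = 101 + 475s. Substituting into t ≡ 4 (mod 8) gives 475s ≡ 7 (mod 8), and since 3⁻¹ ≡ 3 (mod 8), s ≡ 5. Hence t ≡ 101 + 475·5 = 2476 (mod 3800).
From t ≡ 2476 (mod 3800) write t = 2476 + 3800s. Substituting into t ≡ 47 (mod 59) gives 3800s ≡ 49 (mod 59), and since 24⁻¹ ≡ 32 (mod 59), s ≡ 34. Hence t ≡ 2476 + 3800·34 = 131676 (mod 224200).

131676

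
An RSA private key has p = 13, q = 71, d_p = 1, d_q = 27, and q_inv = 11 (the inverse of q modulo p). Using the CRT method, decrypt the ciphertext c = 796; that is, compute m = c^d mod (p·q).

302

m₁ = c^(d_p) mod p: c ≡ 3 (mod 13), and 3^1 mod 13 = 3.
m₂ = c^(d_q) mod q: c ≡ 15 (mod 71), and 15^27 mod 71 = 18.
h = q_inv·(m₁ − m₂) mod p = 11·(3 − 18) mod 13 = 4.
m = m₂ + h·q = 18 + 4·71 = 302.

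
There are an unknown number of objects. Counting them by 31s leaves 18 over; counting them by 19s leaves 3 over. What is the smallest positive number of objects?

421

From N ≡ 18 (mod 31) write N = 18 + 31t. Substituting into N ≡ 3 (mod 19) gives 31t ≡ 4 (mod 19), and since 12⁻¹ ≡ 8 (mod 19), t ≡ 13. Hence N ≡ 18 + 31·13 = 421 (mod 589).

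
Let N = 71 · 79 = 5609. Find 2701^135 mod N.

1607

Mod 71: 2701 ≡ 3; by Fermat, exponent reduces to 135 mod 70 = 65; 3^65 ≡ 45 (mod 71).
Mod 79: 2701 ≡ 15; by Fermat, exponent reduces to 135 mod 78 = 57; 15^57 ≡ 27 (mod 79).
Combine by CRT: x ≡ 45 (mod 71), x ≡ 27 (mod 79) ⇒ x ≡ 1607 (mod 5609).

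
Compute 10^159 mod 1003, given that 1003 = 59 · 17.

573

Mod 59: 10 ≡ 10; by Fermat, exponent reduces to 159 mod 58 = 43; 10^43 ≡ 42 (mod 59).
Mod 17: 10 ≡ 10; by Fermat, exponent reduces to 159 mod 16 = 15; 10^15 ≡ 12 (mod 17).
Combine by CRT: x ≡ 42 (mod 59), x ≡ 12 (mod 17) ⇒ x ≡ 573 (mod 1003).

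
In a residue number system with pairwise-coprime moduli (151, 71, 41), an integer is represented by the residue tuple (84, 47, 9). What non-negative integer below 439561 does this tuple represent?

116203

From x ≡ 84 (mod 151) write x = 84 + 151t. Substituting into x ≡ 47 (mod 71) gives 151t ≡ 34 (mod 71), and since 9⁻¹ ≡ 8 (mod 71), t ≡ 59. Hence x ≡ 84 + 151·59 = 8993 (mod 10721).
From x ≡ 8993 (mod 10721) write x = 8993 + 10721t. Substituting into x ≡ 9 (mod 41) gives 10721t ≡ 36 (mod 41), and since 20⁻¹ ≡ 39 (mod 41), t ≡ 10. Hence x ≡ 8993 + 10721·10 = 116203 (mod 439561).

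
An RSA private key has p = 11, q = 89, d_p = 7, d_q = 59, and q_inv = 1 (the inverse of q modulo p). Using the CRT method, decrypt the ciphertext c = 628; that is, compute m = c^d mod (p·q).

m₁ = c^(d_p) mod p: c ≡ 1 (mod 11), and 1^7 mod 11 = 1.
m₂ = c^(d_q) mod q: c ≡ 5 (mod 89), and 5^59 mod 89 = 21.
h = q_inv·(m₁ − m₂) mod p = 1·(1 − 21) mod 11 = 2.
m = m₂ + h·q = 21 + 2·89 = 199.

199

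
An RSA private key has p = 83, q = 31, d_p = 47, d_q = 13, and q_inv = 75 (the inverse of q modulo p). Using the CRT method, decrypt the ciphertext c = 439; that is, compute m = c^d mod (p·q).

m₁ = c^(d_p) mod p: c ≡ 24 (mod 83), and 24^47 mod 83 = 42.
m₂ = c^(d_q) mod q: c ≡ 5 (mod 31), and 5^13 mod 31 = 5.
h = q_inv·(m₁ − m₂) mod p = 75·(42 − 5) mod 83 = 36.
m = m₂ + h·q = 5 + 36·31 = 1121.

1121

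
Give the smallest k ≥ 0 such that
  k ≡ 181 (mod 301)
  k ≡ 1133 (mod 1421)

Combine the congruences pairwise.
gcd(301, 1421) = 7 and 7 | (1133 − 181), so the pair is consistent; merging gives k ≡ 57973 (mod 61103), where 61103 = lcm(301, 1421).
The solution is unique modulo lcm(301, 1421) = 61103.

57973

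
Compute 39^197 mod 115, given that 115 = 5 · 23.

59

Mod 5: 39 ≡ 4; by Fermat, exponent reduces to 197 mod 4 = 1; 4^1 ≡ 4 (mod 5).
Mod 23: 39 ≡ 16; by Fermat, exponent reduces to 197 mod 22 = 21; 16^21 ≡ 13 (mod 23).
Combine by CRT: x ≡ 4 (mod 5), x ≡ 13 (mod 23) ⇒ x ≡ 59 (mod 115).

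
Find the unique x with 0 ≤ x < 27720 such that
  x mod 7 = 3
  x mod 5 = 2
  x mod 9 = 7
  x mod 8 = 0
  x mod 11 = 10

Combine the congruences pairwise.
From x ≡ 3 (mod 7) write x = 3 + 7t. Substituting into x ≡ 2 (mod 5) gives 7t ≡ 4 (mod 5), and since 2⁻¹ ≡ 3 (mod 5), t ≡ 2. Hence x ≡ 3 + 7·2 = 17 (mod 35).
From x ≡ 17 (mod 35) write x = 17 + 35t. Substituting into x ≡ 7 (mod 9) gives 35t ≡ 8 (mod 9), and since 8⁻¹ ≡ 8 (mod 9), t ≡ 1. Hence x ≡ 17 + 35·1 = 52 (mod 315).
From x ≡ 52 (mod 315) write x = 52 + 315t. Substituting into x ≡ 0 (mod 8) gives 315t ≡ 4 (mod 8), and since 3⁻¹ ≡ 3 (mod 8), t ≡ 4. Hence x ≡ 52 + 315·4 = 1312 (mod 2520).
From x ≡ 1312 (mod 2520) write x = 1312 + 2520t. Substituting into x ≡ 10 (mod 11) gives 2520t ≡ 7 (mod 11), and since 1⁻¹ ≡ 1 (mod 11), t ≡ 7. Hence x ≡ 1312 + 2520·7 = 18952 (mod 27720).

18952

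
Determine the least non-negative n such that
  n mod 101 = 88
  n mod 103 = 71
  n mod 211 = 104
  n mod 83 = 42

From n ≡ 88 (mod 101) write n = 88 + 101t. Substituting into n ≡ 71 (mod 103) gives 101t ≡ 86 (mod 103), and since 101⁻¹ ≡ 51 (mod 103), t ≡ 60. Hence n ≡ 88 + 101·60 = 6148 (mod 10403).
From n ≡ 6148 (mod 10403) write n = 6148 + 10403t. Substituting into n ≡ 104 (mod 211) gives 10403t ≡ 75 (mod 211), and since 64⁻¹ ≡ 122 (mod 211), t ≡ 77. Hence n ≡ 6148 + 10403·77 = 807179 (mod 2195033).
From n ≡ 807179 (mod 2195033) write n = 807179 + 2195033t. Substituting into n ≡ 42 (mod 83) gives 2195033t ≡ 38 (mod 83), and since 15⁻¹ ≡ 72 (mod 83), t ≡ 80. Hence n ≡ 807179 + 2195033·80 = 176409819 (mod 182187739).

176409819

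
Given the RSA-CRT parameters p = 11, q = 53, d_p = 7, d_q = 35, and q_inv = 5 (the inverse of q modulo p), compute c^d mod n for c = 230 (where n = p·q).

m₁ = c^(d_p) mod p: c ≡ 10 (mod 11), and 10^7 mod 11 = 10.
m₂ = c^(d_q) mod q: c ≡ 18 (mod 53), and 18^35 mod 53 = 45.
h = q_inv·(m₁ − m₂) mod p = 5·(10 − 45) mod 11 = 1.
m = m₂ + h·q = 45 + 1·53 = 98.

98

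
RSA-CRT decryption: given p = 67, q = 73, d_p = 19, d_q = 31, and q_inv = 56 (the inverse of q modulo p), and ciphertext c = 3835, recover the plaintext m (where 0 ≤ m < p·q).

m₁ = c^(d_p) mod p: c ≡ 16 (mod 67), and 16^19 mod 67 = 19.
m₂ = c^(d_q) mod q: c ≡ 39 (mod 73), and 39^31 mod 73 = 44.
h = q_inv·(m₁ − m₂) mod p = 56·(19 − 44) mod 67 = 7.
m = m₂ + h·q = 44 + 7·73 = 555.

555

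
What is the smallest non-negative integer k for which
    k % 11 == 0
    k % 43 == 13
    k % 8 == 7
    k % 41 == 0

The moduli are pairwise coprime; N = 11·43·8·41 = 155144.
N/11 = 14104; 14104 ≡ 2 (mod 11); 2·6 ≡ 1, so inverse 6.
N/43 = 3608; 3608 ≡ 39 (mod 43); 39·32 ≡ 1, so inverse 32.
N/8 = 19393; 19393 ≡ 1 (mod 8), inverse 1.
N/41 = 3784; 3784 ≡ 12 (mod 41); 12·24 ≡ 1, so inverse 24.
k ≡ 0·14104·6 + 13·3608·32 + 7·19393·1 + 0·3784·24 = 1636679.
1636679 mod 155144 = 85239.

85239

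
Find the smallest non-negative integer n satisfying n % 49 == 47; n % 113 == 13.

5437

From n ≡ 47 (mod 49) write n = 47 + 49t. Substituting into n ≡ 13 (mod 113) gives 49t ≡ 79 (mod 113), and since 49⁻¹ ≡ 30 (mod 113), t ≡ 110. Hence n ≡ 47 + 49·110 = 5437 (mod 5537).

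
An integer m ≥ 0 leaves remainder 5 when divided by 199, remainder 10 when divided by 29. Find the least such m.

1199

Combine the congruences pairwise.
From m ≡ 5 (mod 199) write m = 5 + 199t. Substituting into m ≡ 10 (mod 29) gives 199t ≡ 5 (mod 29), and since 25⁻¹ ≡ 7 (mod 29), t ≡ 6. Hence m ≡ 5 + 199·6 = 1199 (mod 5771).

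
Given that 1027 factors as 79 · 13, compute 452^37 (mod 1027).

387

Mod 79: 452 ≡ 57; 57^37 ≡ 71 (mod 79).
Mod 13: 452 ≡ 10; by Fermat, exponent reduces to 37 mod 12 = 1; 10^1 ≡ 10 (mod 13).
Combine by CRT: x ≡ 71 (mod 79), x ≡ 10 (mod 13) ⇒ x ≡ 387 (mod 1027).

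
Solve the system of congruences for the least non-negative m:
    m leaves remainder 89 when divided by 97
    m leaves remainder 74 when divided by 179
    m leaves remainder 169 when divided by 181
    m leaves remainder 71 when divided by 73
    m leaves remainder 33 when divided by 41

8830387620

The moduli are pairwise coprime; N = 97·179·181·73·41 = 9406110079.
N/97 = 96970207; 96970207 ≡ 83 (mod 97); 83·90 ≡ 1, so inverse 90.
N/179 = 52548101; 52548101 ≡ 145 (mod 179); 145·100 ≡ 1, so inverse 100.
N/181 = 51967459; 51967459 ≡ 6 (mod 181); 6·151 ≡ 1, so inverse 151.
N/73 = 128850823; 128850823 ≡ 56 (mod 73); 56·30 ≡ 1, so inverse 30.
N/41 = 229417319; 229417319 ≡ 15 (mod 41); 15·11 ≡ 1, so inverse 11.
m ≡ 89·96970207·90 + 74·52548101·100 + 169·51967459·151 + 71·128850823·30 + 33·229417319·11 = 2849475631478.
2849475631478 mod 9406110079 = 8830387620.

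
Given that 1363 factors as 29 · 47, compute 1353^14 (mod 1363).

521

Mod 29: 1353 ≡ 19; 19^14 ≡ 28 (mod 29).
Mod 47: 1353 ≡ 37; 37^14 ≡ 4 (mod 47).
Combine by CRT: x ≡ 28 (mod 29), x ≡ 4 (mod 47) ⇒ x ≡ 521 (mod 1363).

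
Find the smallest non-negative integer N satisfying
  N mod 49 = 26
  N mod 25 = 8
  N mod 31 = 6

The moduli are pairwise coprime; M = 49·25·31 = 37975.
M/49 = 775; 775 ≡ 40 (mod 49); 40·38 ≡ 1, so inverse 38.
M/25 = 1519; 1519 ≡ 19 (mod 25); 19·4 ≡ 1, so inverse 4.
M/31 = 1225; 1225 ≡ 16 (mod 31); 16·2 ≡ 1, so inverse 2.
N ≡ 26·775·38 + 8·1519·4 + 6·1225·2 = 829008.
829008 mod 37975 = 31533.

31533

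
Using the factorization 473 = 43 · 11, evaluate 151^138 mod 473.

Mod 43: 151 ≡ 22; by Fermat, exponent reduces to 138 mod 42 = 12; 22^12 ≡ 4 (mod 43).
Mod 11: 151 ≡ 8; by Fermat, exponent reduces to 138 mod 10 = 8; 8^8 ≡ 5 (mod 11).
Combine by CRT: x ≡ 4 (mod 43), x ≡ 5 (mod 11) ⇒ x ≡ 434 (mod 473).

434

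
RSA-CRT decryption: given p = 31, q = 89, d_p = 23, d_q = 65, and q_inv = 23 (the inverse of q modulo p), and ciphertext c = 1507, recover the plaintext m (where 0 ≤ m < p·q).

m₁ = c^(d_p) mod p: c ≡ 19 (mod 31), and 19^23 mod 31 = 9.
m₂ = c^(d_q) mod q: c ≡ 83 (mod 89), and 83^65 mod 89 = 65.
h = q_inv·(m₁ − m₂) mod p = 23·(9 − 65) mod 31 = 14.
m = m₂ + h·q = 65 + 14·89 = 1311.

1311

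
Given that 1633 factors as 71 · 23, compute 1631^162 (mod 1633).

831

Mod 71: 1631 ≡ 69; by Fermat, exponent reduces to 162 mod 70 = 22; 69^22 ≡ 50 (mod 71).
Mod 23: 1631 ≡ 21; by Fermat, exponent reduces to 162 mod 22 = 8; 21^8 ≡ 3 (mod 23).
Combine by CRT: x ≡ 50 (mod 71), x ≡ 3 (mod 23) ⇒ x ≡ 831 (mod 1633).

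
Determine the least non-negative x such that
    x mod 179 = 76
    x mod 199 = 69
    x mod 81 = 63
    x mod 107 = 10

137117835

From x ≡ 76 (mod 179) write x = 76 + 179t. Substituting into x ≡ 69 (mod 199) gives 179t ≡ 192 (mod 199), and since 179⁻¹ ≡ 189 (mod 199), t ≡ 70. Hence x ≡ 76 + 179·70 = 12606 (mod 35621).
From x ≡ 12606 (mod 35621) write x = 12606 + 35621t. Substituting into x ≡ 63 (mod 81) gives 35621t ≡ 12 (mod 81), and since 62⁻¹ ≡ 17 (mod 81), t ≡ 42. Hence x ≡ 12606 + 35621·42 = 1508688 (mod 2885301).
From x ≡ 1508688 (mod 2885301) write x = 1508688 + 2885301t. Substituting into x ≡ 10 (mod 107) gives 2885301t ≡ 22 (mod 107), and since 46⁻¹ ≡ 7 (mod 107), t ≡ 47. Hence x ≡ 1508688 + 2885301·47 = 137117835 (mod 308727207).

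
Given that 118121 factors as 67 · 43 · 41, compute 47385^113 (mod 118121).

58350

Mod 67: 47385 ≡ 16; by Fermat, exponent reduces to 113 mod 66 = 47; 16^47 ≡ 60 (mod 67).
Mod 43: 47385 ≡ 42; by Fermat, exponent reduces to 113 mod 42 = 29; 42^29 ≡ 42 (mod 43).
Mod 41: 47385 ≡ 30; by Fermat, exponent reduces to 113 mod 40 = 33; 30^33 ≡ 7 (mod 41).
Combine by CRT: x ≡ 60 (mod 67), x ≡ 42 (mod 43), x ≡ 7 (mod 41) ⇒ x ≡ 58350 (mod 118121).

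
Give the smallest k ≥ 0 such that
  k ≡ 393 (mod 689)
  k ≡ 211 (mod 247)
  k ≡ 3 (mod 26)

gcd(689, 247) = 13 and 13 | (211 − 393), so the pair is consistent; merging gives k ≡ 9350 (mod 13091), where 13091 = lcm(689, 247).
gcd(13091, 26) = 13 and 13 | (3 − 9350), so the pair is consistent; merging gives k ≡ 22441 (mod 26182), where 26182 = lcm(13091, 26).
The solution is unique modulo lcm(689, 247, 26) = 26182.

22441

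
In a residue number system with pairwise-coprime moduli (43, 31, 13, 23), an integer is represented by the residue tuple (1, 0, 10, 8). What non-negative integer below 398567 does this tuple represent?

The moduli are pairwise coprime; N = 43·31·13·23 = 398567.
N/43 = 9269; 9269 ≡ 24 (mod 43); 24·9 ≡ 1, so inverse 9.
N/31 = 12857; 12857 ≡ 23 (mod 31); 23·27 ≡ 1, so inverse 27.
N/13 = 30659; 30659 ≡ 5 (mod 13); 5·8 ≡ 1, so inverse 8.
N/23 = 17329; 17329 ≡ 10 (mod 23); 10·7 ≡ 1, so inverse 7.
x ≡ 1·9269·9 + 0·12857·27 + 10·30659·8 + 8·17329·7 = 3506565.
3506565 mod 398567 = 318029.

318029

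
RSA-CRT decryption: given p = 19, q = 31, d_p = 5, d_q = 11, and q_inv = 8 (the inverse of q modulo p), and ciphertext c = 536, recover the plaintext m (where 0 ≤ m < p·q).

m₁ = c^(d_p) mod p: c ≡ 4 (mod 19), and 4^5 mod 19 = 17.
m₂ = c^(d_q) mod q: c ≡ 9 (mod 31), and 9^11 mod 31 = 14.
h = q_inv·(m₁ − m₂) mod p = 8·(17 − 14) mod 19 = 5.
m = m₂ + h·q = 14 + 5·31 = 169.

169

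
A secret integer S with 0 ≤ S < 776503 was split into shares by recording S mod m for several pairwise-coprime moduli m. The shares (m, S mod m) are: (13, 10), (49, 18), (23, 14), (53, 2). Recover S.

The moduli are pairwise coprime; N = 13·49·23·53 = 776503.
N/13 = 59731; 59731 ≡ 9 (mod 13); 9·3 ≡ 1, so inverse 3.
N/49 = 15847; 15847 ≡ 20 (mod 49); 20·27 ≡ 1, so inverse 27.
N/23 = 33761; 33761 ≡ 20 (mod 23); 20·15 ≡ 1, so inverse 15.
N/53 = 14651; 14651 ≡ 23 (mod 53); 23·30 ≡ 1, so inverse 30.
S ≡ 10·59731·3 + 18·15847·27 + 14·33761·15 + 2·14651·30 = 17462442.
17462442 mod 776503 = 379376.

379376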